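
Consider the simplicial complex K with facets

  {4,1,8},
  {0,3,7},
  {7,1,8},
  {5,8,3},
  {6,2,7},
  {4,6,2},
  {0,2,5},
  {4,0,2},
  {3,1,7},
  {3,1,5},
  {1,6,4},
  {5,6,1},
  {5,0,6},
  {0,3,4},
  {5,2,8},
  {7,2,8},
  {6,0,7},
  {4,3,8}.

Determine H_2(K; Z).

Order the vertices as 0 < 1 < 2 < 3 < 4 < 5 < 6 < 7 < 8. Listing each simplex with vertices in this order, K has dimension 2 with simplices:

  0-simplices (9): [0], [1], [2], [3], [4], [5], [6], [7], [8]
  1-simplices (27): (27 of them)
  2-simplices (18): [0,2,4], [0,2,5], [0,3,4], [0,3,7], [0,5,6], [0,6,7], [1,3,5], [1,3,7], [1,4,6], [1,4,8], [1,5,6], [1,7,8], [2,4,6], [2,5,8], [2,6,7], [2,7,8], [3,4,8], [3,5,8]

Hence C_0 ≅ Z^9, C_1 ≅ Z^27, C_2 ≅ Z^18.

The boundary map ∂_1: C_1 → C_0 is given by ∂[p,q] = [q] − [p]. For instance
  ∂[4,8] = [8] − [4].
The 9×27 boundary matrix has rank 8 and Smith normal form diag(1,1,1,1,1,1,1,1).

Boundary ∂_2: C_2 → C_1 acts by ∂[p,q,r] = [q,r] − [p,r] + [p,q]. For instance
  ∂[1,7,8] = [7,8] − [1,8] + [1,7],
  ∂[1,4,8] = [4,8] − [1,8] + [1,4].
This gives a 27×18 integer matrix of rank 18; reducing to Smith normal form yields diagonal entries (1,1,1,1,1,1,1,1,1,1,1,1,1,1,1,1,1,2).

Reading off H_k = ker ∂_k / im ∂_{k+1}:

  H_2: rank ker ∂_2 − rank ∂_3 = (18 − 18) − 0 = 0, and there is no ∂_3, so H_2 ≅ 0.

(K is a triangulation of the Klein bottle.)

H_2 = 0.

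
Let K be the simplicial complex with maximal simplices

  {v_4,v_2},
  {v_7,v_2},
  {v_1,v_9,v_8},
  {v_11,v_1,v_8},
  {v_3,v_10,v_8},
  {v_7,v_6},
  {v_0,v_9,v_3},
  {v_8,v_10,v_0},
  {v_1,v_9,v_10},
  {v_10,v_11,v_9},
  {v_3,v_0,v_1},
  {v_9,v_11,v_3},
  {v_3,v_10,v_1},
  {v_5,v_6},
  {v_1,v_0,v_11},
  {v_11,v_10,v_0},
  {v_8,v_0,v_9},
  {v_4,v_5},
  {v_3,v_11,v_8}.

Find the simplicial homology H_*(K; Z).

H_0 = Z^2,  H_1 = Z^3,  H_2 = Z.

Fix the vertex order v_0 < v_1 < v_2 < v_3 < v_4 < v_5 < v_6 < v_7 < v_8 < v_9 < v_10 < v_11 and write every simplex with vertices in increasing order. Then dim K = 2 and the simplices of K are:

  0-simplices (12): [v_0], [v_1], [v_2], [v_3], [v_4], [v_5], [v_6], [v_7], [v_8], [v_9], [v_10], [v_11]
  1-simplices (26): (26 of them)
  2-simplices (14): (14 of them)

giving chain groups C_0 ≅ Z^12, C_1 ≅ Z^26, C_2 ≅ Z^14.

Boundary ∂_1: C_1 → C_0 maps an edge to its endpoints' difference, ∂[p,q] = q − p.
The 12×26 boundary matrix has rank 10 and Smith normal form diag(1,1,1,1,1,1,1,1,1,1).

The boundary map ∂_2: C_2 → C_1 sends each 2-simplex [p,q,r] to [q,r] − [p,r] + [p,q]. For instance
  ∂[v_0,v_10,v_11] = [v_10,v_11] − [v_0,v_11] + [v_0,v_10],
  ∂[v_3,v_8,v_11] = [v_8,v_11] − [v_3,v_11] + [v_3,v_8].
This gives a 26×14 integer matrix of rank 13; reducing to Smith normal form yields diagonal entries (1,1,1,1,1,1,1,1,1,1,1,1,1).

Reading off H_k = ker ∂_k / im ∂_{k+1}:

  H_0: rank C_0 − rank ∂_1 = 12 − 10 = 2, and the invariant factors of ∂_1 are all 1, so H_0 ≅ Z^2.
  H_1: rank ker ∂_1 − rank ∂_2 = (26 − 10) − 13 = 3, and the invariant factors of ∂_2 are all 1, so H_1 ≅ Z^3.
  H_2: rank ker ∂_2 − rank ∂_3 = (14 − 13) − 0 = 1, and there is no ∂_3, so H_2 ≅ Z.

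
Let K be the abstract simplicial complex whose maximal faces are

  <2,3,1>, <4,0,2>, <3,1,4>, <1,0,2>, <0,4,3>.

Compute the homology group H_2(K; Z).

H_2 ≅ 0.

Order the vertices as 0 < 1 < 2 < 3 < 4. Listing each simplex with vertices in this order, K has dimension 2 with simplices:

  0-simplices (5): [0], [1], [2], [3], [4]
  1-simplices (10): [0,1], [0,2], [0,3], [0,4], [1,2], [1,3], [1,4], [2,3], [2,4], [3,4]
  2-simplices (5): [0,1,2], [0,2,4], [0,3,4], [1,2,3], [1,3,4]

so the chain groups are C_0 ≅ Z^5, C_1 ≅ Z^10, C_2 ≅ Z^5.

Boundary ∂_1: C_1 → C_0 sends each edge [p,q] (with p < q) to q − p.
The resulting 5×10 matrix has rank 4, and its Smith normal form has invariant factors (1,1,1,1).

Boundary ∂_2: C_2 → C_1 acts by ∂[p,q,r] = [q,r] − [p,r] + [p,q]. For instance
  ∂[1,3,4] = [3,4] − [1,4] + [1,3],
  ∂[0,3,4] = [3,4] − [0,4] + [0,3].
The 10×5 boundary matrix has rank 5 and Smith normal form diag(1,1,1,1,1).

Reading off H_k = ker ∂_k / im ∂_{k+1}:

  H_2: rank ker ∂_2 − rank ∂_3 = (5 − 5) − 0 = 0, and there is no ∂_3, so H_2 ≅ 0.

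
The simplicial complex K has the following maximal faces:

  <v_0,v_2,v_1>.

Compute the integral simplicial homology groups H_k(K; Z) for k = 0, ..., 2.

H_0 ≅ Z,  H_1 = 0,  H_2 = 0.

K has 3 vertices, 3 edges, 1 triangle.
rank ∂_0 = 0, rank ∂_1 = 2 ⇒ b_0 = 3 − 0 − 2 = 1; all invariant factors of ∂_1 are 1 so no torsion. So H_0 = Z.
rank ∂_1 = 2, rank ∂_2 = 1 ⇒ b_1 = 3 − 2 − 1 = 0; all invariant factors of ∂_2 are 1 so no torsion. So H_1 = 0.
rank ∂_2 = 1, rank ∂_3 = 0 ⇒ b_2 = 1 − 1 − 0 = 0. So H_2 = 0.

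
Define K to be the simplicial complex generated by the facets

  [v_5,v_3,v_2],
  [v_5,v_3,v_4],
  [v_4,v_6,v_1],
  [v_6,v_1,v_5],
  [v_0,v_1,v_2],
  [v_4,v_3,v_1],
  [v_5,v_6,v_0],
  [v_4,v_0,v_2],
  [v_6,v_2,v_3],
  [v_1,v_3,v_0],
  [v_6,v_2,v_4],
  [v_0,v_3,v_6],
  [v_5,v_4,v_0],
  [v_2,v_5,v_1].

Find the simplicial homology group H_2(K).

We work with the vertex ordering v_0 < v_1 < v_2 < v_3 < v_4 < v_5 < v_6. The simplices of K, each written with vertices in increasing order, are:

  0-simplices (7): [v_0], [v_1], [v_2], [v_3], [v_4], [v_5], [v_6]
  1-simplices (21): (21 of them)
  2-simplices (14): (14 of them)

so the chain groups are C_0 ≅ Z^7, C_1 ≅ Z^21, C_2 ≅ Z^14.

The boundary map ∂_1: C_1 → C_0 maps an edge to its endpoints' difference, ∂[p,q] = q − p. For instance
  ∂[v_0,v_2] = [v_2] − [v_0].
The 7×21 boundary matrix has rank 6 and Smith normal form diag(1,1,1,1,1,1).

The boundary map ∂_2: C_2 → C_1 maps a triangle to the signed sum of its edges. For instance
  ∂[v_2,v_3,v_6] = [v_3,v_6] − [v_2,v_6] + [v_2,v_3],
  ∂[v_0,v_2,v_4] = [v_2,v_4] − [v_0,v_4] + [v_0,v_2].
The resulting 21×14 matrix has rank 13, and its Smith normal form has invariant factors (1,1,1,1,1,1,1,1,1,1,1,1,1).

Computing H_k = (kernel of ∂_k) / (image of ∂_{k+1}):

  H_2: rank ker ∂_2 − rank ∂_3 = (14 − 13) − 0 = 1, and there is no ∂_3, so H_2 = Z.

H_2 = Z.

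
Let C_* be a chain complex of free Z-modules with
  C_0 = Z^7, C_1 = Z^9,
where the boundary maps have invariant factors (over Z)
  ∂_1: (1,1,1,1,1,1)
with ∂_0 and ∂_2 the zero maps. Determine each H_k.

H_0 = Z,  H_1 = Z^3.

H_0: b_0 = 7 − 0 − 6 = 1; torsion from ∂_1 factors > 1: none. So H_0 = Z.
H_1: b_1 = 9 − 6 − 0 = 3; torsion from ∂_2 factors > 1: none. So H_1 = Z^3.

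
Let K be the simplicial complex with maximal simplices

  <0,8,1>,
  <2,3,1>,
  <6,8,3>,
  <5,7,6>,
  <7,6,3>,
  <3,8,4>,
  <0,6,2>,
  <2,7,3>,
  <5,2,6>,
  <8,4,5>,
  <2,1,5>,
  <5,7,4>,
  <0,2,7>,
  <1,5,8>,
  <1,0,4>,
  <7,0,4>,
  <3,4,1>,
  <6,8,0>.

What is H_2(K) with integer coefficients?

H_2 ≅ 0.

Fix the vertex order 0 < 1 < 2 < 3 < 4 < 5 < 6 < 7 < 8 and write every simplex with vertices in increasing order. Then dim K = 2 and the simplices of K are:

  0-simplices (9): [0], [1], [2], [3], [4], [5], [6], [7], [8]
  1-simplices (27): (27 of them)
  2-simplices (18): [0,1,4], [0,1,8], [0,2,6], [0,2,7], [0,4,7], [0,6,8], [1,2,3], [1,2,5], [1,3,4], [1,5,8], [2,3,7], [2,5,6], [3,4,8], [3,6,7], [3,6,8], [4,5,7], [4,5,8], [5,6,7]

Hence C_0 ≅ Z^9, C_1 ≅ Z^27, C_2 ≅ Z^18.

Boundary ∂_1: C_1 → C_0 maps an edge to its endpoints' difference, ∂[p,q] = q − p. For instance
  ∂[6,7] = [7] − [6].
The resulting 9×27 matrix has rank 8, and its Smith normal form has invariant factors (1,1,1,1,1,1,1,1).

The boundary map ∂_2: C_2 → C_1 acts by ∂[p,q,r] = [q,r] − [p,r] + [p,q]. For instance
  ∂[0,2,6] = [2,6] − [0,6] + [0,2],
  ∂[1,5,8] = [5,8] − [1,8] + [1,5].
As a 27×18 matrix over Z this has rank 18, with invariant factors (1,1,1,1,1,1,1,1,1,1,1,1,1,1,1,1,1,2).

Computing H_k = (kernel of ∂_k) / (image of ∂_{k+1}):

  H_2: rank ker ∂_2 − rank ∂_3 = (18 − 18) − 0 = 0, and there is no ∂_3, so H_2 ≅ 0.

(K is a triangulation of the Klein bottle.)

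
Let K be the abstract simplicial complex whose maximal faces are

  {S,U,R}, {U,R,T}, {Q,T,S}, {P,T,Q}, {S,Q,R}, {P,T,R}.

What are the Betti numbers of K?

b_0 = 1, b_1 = 1, b_2 = 0.

Take the total order P < Q < R < S < T < U on the vertex set. Then K (dimension 2) consists of the simplices:

  0-simplices (6): P, Q, R, S, T, U
  1-simplices (12): PQ, PR, PT, QR, QS, QT, RS, RT, RU, ST, SU, TU
  2-simplices (6): PQT, PRT, QRS, QST, RSU, RTU

so the chain groups are C_0 ≅ Z^6, C_1 ≅ Z^12, C_2 ≅ Z^6.

Boundary ∂_1: C_1 → C_0 sends each edge [p,q] (with p < q) to q − p. For instance
  ∂SU = U − S.
The resulting 6×12 matrix has rank 5, and its Smith normal form has invariant factors (1,1,1,1,1).

Boundary ∂_2: C_2 → C_1 maps a triangle to the signed sum of its edges. For instance
  ∂PQT = QT − PT + PQ,
  ∂RSU = SU − RU + RS.
As a 12×6 matrix over Z this has rank 6, with invariant factors (1,1,1,1,1,1).

From H_k ≅ ker(∂_k) / im(∂_{k+1}) we obtain:

  H_0: rank C_0 − rank ∂_1 = 6 − 5 = 1, and the invariant factors of ∂_1 are all 1, so H_0 ≅ Z.
  H_1: rank ker ∂_1 − rank ∂_2 = (12 − 5) − 6 = 1, and the invariant factors of ∂_2 are all 1, so H_1 ≅ Z.
  H_2: rank ker ∂_2 − rank ∂_3 = (6 − 6) − 0 = 0, and there is no ∂_3, so H_2 ≅ 0.

Hence the Betti numbers are b_0 = 1, b_1 = 1, b_2 = 0.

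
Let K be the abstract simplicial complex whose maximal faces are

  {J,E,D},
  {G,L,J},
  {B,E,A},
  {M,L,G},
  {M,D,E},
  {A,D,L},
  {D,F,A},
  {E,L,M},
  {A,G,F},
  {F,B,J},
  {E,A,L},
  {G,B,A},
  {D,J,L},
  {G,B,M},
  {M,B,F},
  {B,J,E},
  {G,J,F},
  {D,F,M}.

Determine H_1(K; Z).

Order the vertices as A < B < D < E < F < G < J < L < M. Listing each simplex with vertices in this order, K has dimension 2 with simplices:

  0-simplices (9): A, B, D, E, F, G, J, L, M
  1-simplices (27): AB, AD, AE, AF, AG, AL, BE, BF, BG, BJ, BM, DE, DF, DJ, DL, DM, EJ, EL, EM, FG, FJ, FM, GJ, GL, GM, JL, LM
  2-simplices (18): ABE, ABG, ADF, ADL, AEL, AFG, BEJ, BFJ, BFM, BGM, DEJ, DEM, DFM, DJL, ELM, FGJ, GJL, GLM

so the chain groups are C_0 ≅ Z^9, C_1 ≅ Z^27, C_2 ≅ Z^18.

The boundary map ∂_1: C_1 → C_0 maps an edge to its endpoints' difference, ∂[p,q] = q − p. For instance
  ∂AD = D − A.
The resulting 9×27 matrix has rank 8, and its Smith normal form has invariant factors (1,1,1,1,1,1,1,1).

∂_2: C_2 → C_1 sends each 2-simplex [p,q,r] to [q,r] − [p,r] + [p,q]. For instance
  ∂DEJ = EJ − DJ + DE,
  ∂FGJ = GJ − FJ + FG.
The 27×18 boundary matrix has rank 18 and Smith normal form diag(1,1,1,1,1,1,1,1,1,1,1,1,1,1,1,1,1,2).

Now H_k = ker ∂_k / im ∂_{k+1}, so:

  H_1: rank ker ∂_1 − rank ∂_2 = (27 − 8) − 18 = 1, and ∂_2 has invariant factor 2 > 1, so H_1 ≅ Z ⊕ Z/2.

(K is a triangulation of the Klein bottle.)

H_1 = Z ⊕ Z/2.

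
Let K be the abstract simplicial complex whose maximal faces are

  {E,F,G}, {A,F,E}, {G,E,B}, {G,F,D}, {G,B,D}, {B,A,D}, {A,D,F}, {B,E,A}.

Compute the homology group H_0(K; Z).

K has 6 vertices, 12 edges, 8 triangles.
rank ∂_0 = 0, rank ∂_1 = 5 ⇒ b_0 = 6 − 0 − 5 = 1; all invariant factors of ∂_1 are 1 so no torsion. So H_0 ≅ Z.

H_0 ≅ Z.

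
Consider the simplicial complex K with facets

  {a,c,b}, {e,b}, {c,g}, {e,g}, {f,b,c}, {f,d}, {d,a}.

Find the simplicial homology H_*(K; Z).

H_0 = Z,  H_1 = Z^2,  H_2 = 0.

We work with the vertex ordering a < b < c < d < e < f < g. The simplices of K, each written with vertices in increasing order, are:

  0-simplices (7): a, b, c, d, e, f, g
  1-simplices (10): ab, ac, ad, bc, be, bf, cf, cg, df, eg
  2-simplices (2): abc, bcf

giving chain groups C_0 ≅ Z^7, C_1 ≅ Z^10, C_2 ≅ Z^2.

The boundary map ∂_1: C_1 → C_0 maps an edge to its endpoints' difference, ∂[p,q] = q − p. For instance
  ∂cg = g − c.
The resulting 7×10 matrix has rank 6, and its Smith normal form has invariant factors (1,1,1,1,1,1).

The boundary map ∂_2: C_2 → C_1 acts by ∂[p,q,r] = [q,r] − [p,r] + [p,q]. For instance
  ∂bcf = cf − bf + bc,
  ∂abc = bc − ac + ab.
The resulting 10×2 matrix has rank 2, and its Smith normal form has invariant factors (1,1).

From H_k ≅ ker(∂_k) / im(∂_{k+1}) we obtain:

  H_0: rank C_0 − rank ∂_1 = 7 − 6 = 1, and the invariant factors of ∂_1 are all 1, so H_0 = Z.
  H_1: rank ker ∂_1 − rank ∂_2 = (10 − 6) − 2 = 2, and the invariant factors of ∂_2 are all 1, so H_1 = Z^2.
  H_2: rank ker ∂_2 − rank ∂_3 = (2 − 2) − 0 = 0, and there is no ∂_3, so H_2 = 0.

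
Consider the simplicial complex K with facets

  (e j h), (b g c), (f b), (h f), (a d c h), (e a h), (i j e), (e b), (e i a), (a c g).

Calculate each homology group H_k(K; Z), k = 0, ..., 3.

Take the total order a < b < c < d < e < f < g < h < i < j on the vertex set. Then K (dimension 3) consists of the simplices:

  0-simplices (10): a, b, c, d, e, f, g, h, i, j
  1-simplices (20): ac, ad, ae, ag, ah, ai, bc, be, bf, bg, cd, cg, ch, dh, eh, ei, ej, fh, hj, ij
  2-simplices (10): acd, acg, ach, adh, aeh, aei, bcg, cdh, ehj, eij
  3-simplices (1): acdh

Hence C_0 ≅ Z^10, C_1 ≅ Z^20, C_2 ≅ Z^10, C_3 ≅ Z^1.

∂_1: C_1 → C_0 maps an edge to its endpoints' difference, ∂[p,q] = q − p.
The 10×20 boundary matrix has rank 9 and Smith normal form diag(1,1,1,1,1,1,1,1,1).

Boundary ∂_2: C_2 → C_1 sends each 2-simplex [p,q,r] to [q,r] − [p,r] + [p,q]. For instance
  ∂eij = ij − ej + ei,
  ∂acd = cd − ad + ac.
The 20×10 boundary matrix has rank 9 and Smith normal form diag(1,1,1,1,1,1,1,1,1).

Boundary ∂_3: C_3 → C_2 sends each 3-simplex σ to the alternating sum Σ_i (−1)^i (σ with its i-th vertex removed). For instance
  ∂acdh = cdh − adh + ach − acd.
As a 10×1 matrix over Z this has rank 1, with invariant factors (1).

From H_k ≅ ker(∂_k) / im(∂_{k+1}) we obtain:

  H_0: rank C_0 − rank ∂_1 = 10 − 9 = 1, and the invariant factors of ∂_1 are all 1, so H_0 = Z.
  H_1: rank ker ∂_1 − rank ∂_2 = (20 − 9) − 9 = 2, and the invariant factors of ∂_2 are all 1, so H_1 = Z^2.
  H_2: rank ker ∂_2 − rank ∂_3 = (10 − 9) − 1 = 0, and the invariant factors of ∂_3 are all 1, so H_2 = 0.
  H_3: rank ker ∂_3 − rank ∂_4 = (1 − 1) − 0 = 0, and there is no ∂_4, so H_3 = 0.

As a check, the Euler characteristic is 10 − 20 + 10 − 1 = -1, which agrees with 1 − 2 + 0 − 0 = -1.

H_0 ≅ Z,  H_1 ≅ Z^2,  H_2 = 0,  H_3 = 0.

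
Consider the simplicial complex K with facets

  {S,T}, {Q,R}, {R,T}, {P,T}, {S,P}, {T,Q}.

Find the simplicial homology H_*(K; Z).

H_0 = Z,  H_1 = Z^2.

Take the total order P < Q < R < S < T on the vertex set. Then K (dimension 1) consists of the simplices:

  0-simplices (5): P, Q, R, S, T
  1-simplices (6): PS, PT, QR, QT, RT, ST

Hence C_0 ≅ Z^5, C_1 ≅ Z^6.

Boundary ∂_1: C_1 → C_0 sends each edge [p,q] (with p < q) to q − p. For instance
  ∂PT = T − P.
As a 5×6 matrix over Z this has rank 4, with invariant factors (1,1,1,1).

Reading off H_k = ker ∂_k / im ∂_{k+1}:

  H_0: rank C_0 − rank ∂_1 = 5 − 4 = 1, and the invariant factors of ∂_1 are all 1, so H_0 = Z.
  H_1: rank ker ∂_1 − rank ∂_2 = (6 − 4) − 0 = 2, and there is no ∂_2, so H_1 = Z^2.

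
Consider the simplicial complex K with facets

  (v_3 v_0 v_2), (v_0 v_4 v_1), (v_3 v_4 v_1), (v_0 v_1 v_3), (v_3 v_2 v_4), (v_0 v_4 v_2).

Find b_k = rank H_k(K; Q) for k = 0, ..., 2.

Order the vertices as v_0 < v_1 < v_2 < v_3 < v_4. Listing each simplex with vertices in this order, K has dimension 2 with simplices:

  0-simplices (5): [v_0], [v_1], [v_2], [v_3], [v_4]
  1-simplices (9): [v_0,v_1], [v_0,v_2], [v_0,v_3], [v_0,v_4], [v_1,v_3], [v_1,v_4], [v_2,v_3], [v_2,v_4], [v_3,v_4]
  2-simplices (6): [v_0,v_1,v_3], [v_0,v_1,v_4], [v_0,v_2,v_3], [v_0,v_2,v_4], [v_1,v_3,v_4], [v_2,v_3,v_4]

so the chain groups are C_0 ≅ Z^5, C_1 ≅ Z^9, C_2 ≅ Z^6.

The boundary map ∂_1: C_1 → C_0 is given by ∂[p,q] = [q] − [p]. For instance
  ∂[v_2,v_4] = [v_4] − [v_2].
This gives a 5×9 integer matrix of rank 4; reducing to Smith normal form yields diagonal entries (1,1,1,1).

∂_2: C_2 → C_1 maps a triangle to the signed sum of its edges. For instance
  ∂[v_0,v_1,v_3] = [v_1,v_3] − [v_0,v_3] + [v_0,v_1],
  ∂[v_2,v_3,v_4] = [v_3,v_4] − [v_2,v_4] + [v_2,v_3].
As a 9×6 matrix over Z this has rank 5, with invariant factors (1,1,1,1,1).

Now H_k = ker ∂_k / im ∂_{k+1}, so:

  H_0: rank C_0 − rank ∂_1 = 5 − 4 = 1, and the invariant factors of ∂_1 are all 1, so H_0 = Z.
  H_1: rank ker ∂_1 − rank ∂_2 = (9 − 4) − 5 = 0, and the invariant factors of ∂_2 are all 1, so H_1 = 0.
  H_2: rank ker ∂_2 − rank ∂_3 = (6 − 5) − 0 = 1, and there is no ∂_3, so H_2 = Z.

(K is a triangulation of the 2-sphere S^2.)

Hence the Betti numbers are b_0 = 1, b_1 = 0, b_2 = 1.

b_0 = 1, b_1 = 0, b_2 = 1.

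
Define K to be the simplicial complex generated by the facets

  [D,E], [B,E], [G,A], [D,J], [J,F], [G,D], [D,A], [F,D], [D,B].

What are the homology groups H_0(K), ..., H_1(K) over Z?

Take the total order A < B < D < E < F < G < J on the vertex set. Then K (dimension 1) consists of the simplices:

  0-simplices (7): A, B, D, E, F, G, J
  1-simplices (9): AD, AG, BD, BE, DE, DF, DG, DJ, FJ

Hence C_0 ≅ Z^7, C_1 ≅ Z^9.

∂_1: C_1 → C_0 is given by ∂[p,q] = [q] − [p].
The 7×9 boundary matrix has rank 6 and Smith normal form diag(1,1,1,1,1,1).

From H_k ≅ ker(∂_k) / im(∂_{k+1}) we obtain:

  H_0: rank C_0 − rank ∂_1 = 7 − 6 = 1, and the invariant factors of ∂_1 are all 1, so H_0 = Z.
  H_1: rank ker ∂_1 − rank ∂_2 = (9 − 6) − 0 = 3, and there is no ∂_2, so H_1 = Z^3.

As a check, the Euler characteristic is 7 − 9 = -2, which agrees with 1 − 3 = -2.

H_0 = Z,  H_1 = Z^3.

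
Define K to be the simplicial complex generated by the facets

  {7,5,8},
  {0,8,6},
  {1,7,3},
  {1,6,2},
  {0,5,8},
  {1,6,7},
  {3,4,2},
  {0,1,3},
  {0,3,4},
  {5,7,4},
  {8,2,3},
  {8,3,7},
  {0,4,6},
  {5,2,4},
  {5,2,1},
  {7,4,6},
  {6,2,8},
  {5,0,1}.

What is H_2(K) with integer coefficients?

H_2 ≅ Z.

We work with the vertex ordering 0 < 1 < 2 < 3 < 4 < 5 < 6 < 7 < 8. The simplices of K, each written with vertices in increasing order, are:

  0-simplices (9): [0], [1], [2], [3], [4], [5], [6], [7], [8]
  1-simplices (27): (27 of them)
  2-simplices (18): [0,1,3], [0,1,5], [0,3,4], [0,4,6], [0,5,8], [0,6,8], [1,2,5], [1,2,6], [1,3,7], [1,6,7], [2,3,4], [2,3,8], [2,4,5], [2,6,8], [3,7,8], [4,5,7], [4,6,7], [5,7,8]

Hence C_0 ≅ Z^9, C_1 ≅ Z^27, C_2 ≅ Z^18.

Boundary ∂_1: C_1 → C_0 is given by ∂[p,q] = [q] − [p]. For instance
  ∂[2,4] = [4] − [2].
The resulting 9×27 matrix has rank 8, and its Smith normal form has invariant factors (1,1,1,1,1,1,1,1).

∂_2: C_2 → C_1 maps a triangle to the signed sum of its edges. For instance
  ∂[1,2,5] = [2,5] − [1,5] + [1,2],
  ∂[5,7,8] = [7,8] − [5,8] + [5,7].
As a 27×18 matrix over Z this has rank 17, with invariant factors (1,1,1,1,1,1,1,1,1,1,1,1,1,1,1,1,1).

Reading off H_k = ker ∂_k / im ∂_{k+1}:

  H_2: rank ker ∂_2 − rank ∂_3 = (18 − 17) − 0 = 1, and there is no ∂_3, so H_2 = Z.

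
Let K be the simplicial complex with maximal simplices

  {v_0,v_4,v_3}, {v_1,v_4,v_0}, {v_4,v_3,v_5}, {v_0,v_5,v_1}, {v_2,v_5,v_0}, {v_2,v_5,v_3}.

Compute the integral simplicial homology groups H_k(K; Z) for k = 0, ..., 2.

Fix the vertex order v_0 < v_1 < v_2 < v_3 < v_4 < v_5 and write every simplex with vertices in increasing order. Then dim K = 2 and the simplices of K are:

  0-simplices (6): [v_0], [v_1], [v_2], [v_3], [v_4], [v_5]
  1-simplices (12): [v_0,v_1], [v_0,v_2], [v_0,v_3], [v_0,v_4], [v_0,v_5], [v_1,v_4], [v_1,v_5], [v_2,v_3], [v_2,v_5], [v_3,v_4], [v_3,v_5], [v_4,v_5]
  2-simplices (6): [v_0,v_1,v_4], [v_0,v_1,v_5], [v_0,v_2,v_5], [v_0,v_3,v_4], [v_2,v_3,v_5], [v_3,v_4,v_5]

giving chain groups C_0 ≅ Z^6, C_1 ≅ Z^12, C_2 ≅ Z^6.

The boundary map ∂_1: C_1 → C_0 sends each edge [p,q] (with p < q) to q − p. For instance
  ∂[v_4,v_5] = [v_5] − [v_4].
The 6×12 boundary matrix has rank 5 and Smith normal form diag(1,1,1,1,1).

The boundary map ∂_2: C_2 → C_1 maps a triangle to the signed sum of its edges. For instance
  ∂[v_0,v_2,v_5] = [v_2,v_5] − [v_0,v_5] + [v_0,v_2],
  ∂[v_2,v_3,v_5] = [v_3,v_5] − [v_2,v_5] + [v_2,v_3].
As a 12×6 matrix over Z this has rank 6, with invariant factors (1,1,1,1,1,1).

Reading off H_k = ker ∂_k / im ∂_{k+1}:

  H_0: rank C_0 − rank ∂_1 = 6 − 5 = 1, and the invariant factors of ∂_1 are all 1, so H_0 ≅ Z.
  H_1: rank ker ∂_1 − rank ∂_2 = (12 − 5) − 6 = 1, and the invariant factors of ∂_2 are all 1, so H_1 ≅ Z.
  H_2: rank ker ∂_2 − rank ∂_3 = (6 − 6) − 0 = 0, and there is no ∂_3, so H_2 ≅ 0.

H_0 = Z,  H_1 = Z,  H_2 = 0.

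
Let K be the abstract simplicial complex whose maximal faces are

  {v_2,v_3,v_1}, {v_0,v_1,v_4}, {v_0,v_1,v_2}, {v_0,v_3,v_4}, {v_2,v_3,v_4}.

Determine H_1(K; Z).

Order the vertices as v_0 < v_1 < v_2 < v_3 < v_4. Listing each simplex with vertices in this order, K has dimension 2 with simplices:

  0-simplices (5): [v_0], [v_1], [v_2], [v_3], [v_4]
  1-simplices (10): [v_0,v_1], [v_0,v_2], [v_0,v_3], [v_0,v_4], [v_1,v_2], [v_1,v_3], [v_1,v_4], [v_2,v_3], [v_2,v_4], [v_3,v_4]
  2-simplices (5): [v_0,v_1,v_2], [v_0,v_1,v_4], [v_0,v_3,v_4], [v_1,v_2,v_3], [v_2,v_3,v_4]

giving chain groups C_0 ≅ Z^5, C_1 ≅ Z^10, C_2 ≅ Z^5.

Boundary ∂_1: C_1 → C_0 maps an edge to its endpoints' difference, ∂[p,q] = q − p. For instance
  ∂[v_0,v_3] = [v_3] − [v_0].
The resulting 5×10 matrix has rank 4, and its Smith normal form has invariant factors (1,1,1,1).

∂_2: C_2 → C_1 sends each 2-simplex [p,q,r] to [q,r] − [p,r] + [p,q]. For instance
  ∂[v_2,v_3,v_4] = [v_3,v_4] − [v_2,v_4] + [v_2,v_3],
  ∂[v_0,v_1,v_2] = [v_1,v_2] − [v_0,v_2] + [v_0,v_1].
The resulting 10×5 matrix has rank 5, and its Smith normal form has invariant factors (1,1,1,1,1).

Reading off H_k = ker ∂_k / im ∂_{k+1}:

  H_1: rank ker ∂_1 − rank ∂_2 = (10 − 4) − 5 = 1, and the invariant factors of ∂_2 are all 1, so H_1 = Z.

H_1 = Z.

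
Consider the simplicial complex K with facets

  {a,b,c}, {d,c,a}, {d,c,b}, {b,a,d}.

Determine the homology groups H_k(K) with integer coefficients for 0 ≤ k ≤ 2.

Order the vertices as a < b < c < d. Listing each simplex with vertices in this order, K has dimension 2 with simplices:

  0-simplices (4): a, b, c, d
  1-simplices (6): ab, ac, ad, bc, bd, cd
  2-simplices (4): abc, abd, acd, bcd

so the chain groups are C_0 ≅ Z^4, C_1 ≅ Z^6, C_2 ≅ Z^4.

Boundary ∂_1: C_1 → C_0 is given by ∂[p,q] = [q] − [p]. For instance
  ∂ad = d − a.
As a 4×6 matrix over Z this has rank 3, with invariant factors (1,1,1).

Boundary ∂_2: C_2 → C_1 acts by ∂[p,q,r] = [q,r] − [p,r] + [p,q]. For instance
  ∂bcd = cd − bd + bc,
  ∂abd = bd − ad + ab.
This gives a 6×4 integer matrix of rank 3; reducing to Smith normal form yields diagonal entries (1,1,1).

Reading off H_k = ker ∂_k / im ∂_{k+1}:

  H_0: rank C_0 − rank ∂_1 = 4 − 3 = 1, and the invariant factors of ∂_1 are all 1, so H_0 = Z.
  H_1: rank ker ∂_1 − rank ∂_2 = (6 − 3) − 3 = 0, and the invariant factors of ∂_2 are all 1, so H_1 = 0.
  H_2: rank ker ∂_2 − rank ∂_3 = (4 − 3) − 0 = 1, and there is no ∂_3, so H_2 = Z.

H_0 ≅ Z,  H_1 = 0,  H_2 ≅ Z.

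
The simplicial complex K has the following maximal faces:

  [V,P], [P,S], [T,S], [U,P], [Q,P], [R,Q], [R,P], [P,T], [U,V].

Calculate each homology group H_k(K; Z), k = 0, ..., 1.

Order the vertices as P < Q < R < S < T < U < V. Listing each simplex with vertices in this order, K has dimension 1 with simplices:

  0-simplices (7): P, Q, R, S, T, U, V
  1-simplices (9): PQ, PR, PS, PT, PU, PV, QR, ST, UV

giving chain groups C_0 ≅ Z^7, C_1 ≅ Z^9.

∂_1: C_1 → C_0 maps an edge to its endpoints' difference, ∂[p,q] = q − p. For instance
  ∂UV = V − U.
As a 7×9 matrix over Z this has rank 6, with invariant factors (1,1,1,1,1,1).

Reading off H_k = ker ∂_k / im ∂_{k+1}:

  H_0: rank C_0 − rank ∂_1 = 7 − 6 = 1, and the invariant factors of ∂_1 are all 1, so H_0 = Z.
  H_1: rank ker ∂_1 − rank ∂_2 = (9 − 6) − 0 = 3, and there is no ∂_2, so H_1 = Z^3.

H_0 = Z,  H_1 = Z^3.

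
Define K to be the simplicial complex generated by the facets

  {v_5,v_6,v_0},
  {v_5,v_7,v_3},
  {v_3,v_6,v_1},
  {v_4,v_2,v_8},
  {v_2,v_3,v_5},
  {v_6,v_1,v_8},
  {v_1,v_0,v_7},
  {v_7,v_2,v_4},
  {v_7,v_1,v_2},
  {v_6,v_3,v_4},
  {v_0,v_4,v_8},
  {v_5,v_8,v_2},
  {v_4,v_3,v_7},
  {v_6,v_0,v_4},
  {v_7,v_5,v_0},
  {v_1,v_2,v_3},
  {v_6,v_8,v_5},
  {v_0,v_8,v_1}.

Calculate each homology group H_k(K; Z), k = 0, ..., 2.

Order the vertices as v_0 < v_1 < v_2 < v_3 < v_4 < v_5 < v_6 < v_7 < v_8. Listing each simplex with vertices in this order, K has dimension 2 with simplices:

  0-simplices (9): [v_0], [v_1], [v_2], [v_3], [v_4], [v_5], [v_6], [v_7], [v_8]
  1-simplices (27): (27 of them)
  2-simplices (18): (18 of them)

giving chain groups C_0 ≅ Z^9, C_1 ≅ Z^27, C_2 ≅ Z^18.

The boundary map ∂_1: C_1 → C_0 maps an edge to its endpoints' difference, ∂[p,q] = q − p.
The resulting 9×27 matrix has rank 8, and its Smith normal form has invariant factors (1,1,1,1,1,1,1,1).

Boundary ∂_2: C_2 → C_1 sends each 2-simplex [p,q,r] to [q,r] − [p,r] + [p,q]. For instance
  ∂[v_1,v_2,v_3] = [v_2,v_3] − [v_1,v_3] + [v_1,v_2],
  ∂[v_1,v_6,v_8] = [v_6,v_8] − [v_1,v_8] + [v_1,v_6].
As a 27×18 matrix over Z this has rank 18, with invariant factors (1,1,1,1,1,1,1,1,1,1,1,1,1,1,1,1,1,2).

Computing H_k = (kernel of ∂_k) / (image of ∂_{k+1}):

  H_0: rank C_0 − rank ∂_1 = 9 − 8 = 1, and the invariant factors of ∂_1 are all 1, so H_0 ≅ Z.
  H_1: rank ker ∂_1 − rank ∂_2 = (27 − 8) − 18 = 1, and ∂_2 has invariant factor 2 > 1, so H_1 ≅ Z ⊕ Z/2.
  H_2: rank ker ∂_2 − rank ∂_3 = (18 − 18) − 0 = 0, and there is no ∂_3, so H_2 ≅ 0.

As a check, the Euler characteristic is 9 − 27 + 18 = 0, which agrees with 1 − 1 + 0 = 0.

H_0 = Z,  H_1 = Z ⊕ Z/2,  H_2 = 0.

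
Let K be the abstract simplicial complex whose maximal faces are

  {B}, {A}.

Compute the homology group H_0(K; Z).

H_0 = Z^2.

Order the vertices as A < B. Listing each simplex with vertices in this order, K has dimension 0 with simplices:

  0-simplices (2): A, B

so the chain groups are C_0 ≅ Z^2.

Now H_k = ker ∂_k / im ∂_{k+1}, so:

  H_0: rank C_0 − rank ∂_1 = 2 − 0 = 2, and there is no ∂_1, so H_0 ≅ Z^2.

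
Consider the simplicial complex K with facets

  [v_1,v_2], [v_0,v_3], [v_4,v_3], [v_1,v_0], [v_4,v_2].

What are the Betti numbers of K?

We work with the vertex ordering v_0 < v_1 < v_2 < v_3 < v_4. The simplices of K, each written with vertices in increasing order, are:

  0-simplices (5): [v_0], [v_1], [v_2], [v_3], [v_4]
  1-simplices (5): [v_0,v_1], [v_0,v_3], [v_1,v_2], [v_2,v_4], [v_3,v_4]

giving chain groups C_0 ≅ Z^5, C_1 ≅ Z^5.

The boundary map ∂_1: C_1 → C_0 sends each edge [p,q] (with p < q) to q − p. For instance
  ∂[v_1,v_2] = [v_2] − [v_1].
As a 5×5 matrix over Z this has rank 4, with invariant factors (1,1,1,1).

From H_k ≅ ker(∂_k) / im(∂_{k+1}) we obtain:

  H_0: rank C_0 − rank ∂_1 = 5 − 4 = 1, and the invariant factors of ∂_1 are all 1, so H_0 ≅ Z.
  H_1: rank ker ∂_1 − rank ∂_2 = (5 − 4) − 0 = 1, and there is no ∂_2, so H_1 ≅ Z.

(K is a triangulation of the circle S^1.)

Hence the Betti numbers are b_0 = 1, b_1 = 1.

b_0 = 1, b_1 = 1.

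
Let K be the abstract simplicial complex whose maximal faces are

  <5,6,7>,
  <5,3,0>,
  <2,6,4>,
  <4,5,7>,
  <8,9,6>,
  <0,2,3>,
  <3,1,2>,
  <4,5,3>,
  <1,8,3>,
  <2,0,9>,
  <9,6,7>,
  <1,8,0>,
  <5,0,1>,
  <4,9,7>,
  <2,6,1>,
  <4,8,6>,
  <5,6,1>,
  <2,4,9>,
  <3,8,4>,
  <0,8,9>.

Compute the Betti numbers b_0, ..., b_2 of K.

K has 10 vertices, 30 edges, 20 triangles.
rank ∂_0 = 0, rank ∂_1 = 9 ⇒ b_0 = 10 − 0 − 9 = 1; all invariant factors of ∂_1 are 1 so no torsion. So H_0 = Z.
rank ∂_1 = 9, rank ∂_2 = 20 ⇒ b_1 = 30 − 9 − 20 = 1; ∂_2 has invariant factor(s) [2] giving torsion. So H_1 = Z ⊕ Z/2.
rank ∂_2 = 20, rank ∂_3 = 0 ⇒ b_2 = 20 − 20 − 0 = 0. So H_2 = 0.

b_0 = 1, b_1 = 1, b_2 = 0.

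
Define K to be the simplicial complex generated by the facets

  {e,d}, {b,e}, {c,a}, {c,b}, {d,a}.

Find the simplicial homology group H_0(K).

Take the total order a < b < c < d < e on the vertex set. Then K (dimension 1) consists of the simplices:

  0-simplices (5): a, b, c, d, e
  1-simplices (5): ac, ad, bc, be, de

so the chain groups are C_0 ≅ Z^5, C_1 ≅ Z^5.

The boundary map ∂_1: C_1 → C_0 maps an edge to its endpoints' difference, ∂[p,q] = q − p. For instance
  ∂ac = c − a.
The resulting 5×5 matrix has rank 4, and its Smith normal form has invariant factors (1,1,1,1).

Computing H_k = (kernel of ∂_k) / (image of ∂_{k+1}):

  H_0: rank C_0 − rank ∂_1 = 5 − 4 = 1, and the invariant factors of ∂_1 are all 1, so H_0 = Z.

H_0 ≅ Z.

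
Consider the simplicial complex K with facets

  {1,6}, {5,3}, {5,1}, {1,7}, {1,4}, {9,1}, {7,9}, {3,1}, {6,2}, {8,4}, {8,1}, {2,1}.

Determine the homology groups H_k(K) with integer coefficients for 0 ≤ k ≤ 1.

Take the total order 1 < 2 < 3 < 4 < 5 < 6 < 7 < 8 < 9 on the vertex set. Then K (dimension 1) consists of the simplices:

  0-simplices (9): [1], [2], [3], [4], [5], [6], [7], [8], [9]
  1-simplices (12): [1,2], [1,3], [1,4], [1,5], [1,6], [1,7], [1,8], [1,9], [2,6], [3,5], [4,8], [7,9]

giving chain groups C_0 ≅ Z^9, C_1 ≅ Z^12.

The boundary map ∂_1: C_1 → C_0 is given by ∂[p,q] = [q] − [p]. For instance
  ∂[1,7] = [7] − [1].
As a 9×12 matrix over Z this has rank 8, with invariant factors (1,1,1,1,1,1,1,1).

Computing H_k = (kernel of ∂_k) / (image of ∂_{k+1}):

  H_0: rank C_0 − rank ∂_1 = 9 − 8 = 1, and the invariant factors of ∂_1 are all 1, so H_0 = Z.
  H_1: rank ker ∂_1 − rank ∂_2 = (12 − 8) − 0 = 4, and there is no ∂_2, so H_1 = Z^4.

H_0 = Z,  H_1 = Z^4.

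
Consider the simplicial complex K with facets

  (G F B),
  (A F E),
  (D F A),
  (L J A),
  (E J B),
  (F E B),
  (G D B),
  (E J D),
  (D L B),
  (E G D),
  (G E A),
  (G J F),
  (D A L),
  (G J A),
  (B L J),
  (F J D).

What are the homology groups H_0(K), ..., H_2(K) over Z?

Take the total order A < B < D < E < F < G < J < L on the vertex set. Then K (dimension 2) consists of the simplices:

  0-simplices (8): A, B, D, E, F, G, J, L
  1-simplices (24): AD, AE, AF, AG, AJ, AL, BD, BE, BF, BG, BJ, BL, DE, DF, DG, DJ, DL, EF, EG, EJ, FG, FJ, GJ, JL
  2-simplices (16): ADF, ADL, AEF, AEG, AGJ, AJL, BDG, BDL, BEF, BEJ, BFG, BJL, DEG, DEJ, DFJ, FGJ

so the chain groups are C_0 ≅ Z^8, C_1 ≅ Z^24, C_2 ≅ Z^16.

The boundary map ∂_1: C_1 → C_0 maps an edge to its endpoints' difference, ∂[p,q] = q − p.
This gives a 8×24 integer matrix of rank 7; reducing to Smith normal form yields diagonal entries (1,1,1,1,1,1,1).

∂_2: C_2 → C_1 acts by ∂[p,q,r] = [q,r] − [p,r] + [p,q]. For instance
  ∂ADL = DL − AL + AD,
  ∂BDL = DL − BL + BD.
As a 24×16 matrix over Z this has rank 15, with invariant factors (1,1,1,1,1,1,1,1,1,1,1,1,1,1,1).

Now H_k = ker ∂_k / im ∂_{k+1}, so:

  H_0: rank C_0 − rank ∂_1 = 8 − 7 = 1, and the invariant factors of ∂_1 are all 1, so H_0 ≅ Z.
  H_1: rank ker ∂_1 − rank ∂_2 = (24 − 7) − 15 = 2, and the invariant factors of ∂_2 are all 1, so H_1 ≅ Z^2.
  H_2: rank ker ∂_2 − rank ∂_3 = (16 − 15) − 0 = 1, and there is no ∂_3, so H_2 ≅ Z.

As a check, the Euler characteristic is 8 − 24 + 16 = 0, which agrees with 1 − 2 + 1 = 0.
(K is a triangulation of the torus T^2.)

H_0 = Z,  H_1 = Z^2,  H_2 = Z.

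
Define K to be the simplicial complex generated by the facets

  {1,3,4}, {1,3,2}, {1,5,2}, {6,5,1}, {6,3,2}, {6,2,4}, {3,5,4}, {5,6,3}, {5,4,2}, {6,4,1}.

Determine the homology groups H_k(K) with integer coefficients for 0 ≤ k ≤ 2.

We work with the vertex ordering 1 < 2 < 3 < 4 < 5 < 6. The simplices of K, each written with vertices in increasing order, are:

  0-simplices (6): [1], [2], [3], [4], [5], [6]
  1-simplices (15): [1,2], [1,3], [1,4], [1,5], [1,6], [2,3], [2,4], [2,5], [2,6], [3,4], [3,5], [3,6], [4,5], [4,6], [5,6]
  2-simplices (10): [1,2,3], [1,2,5], [1,3,4], [1,4,6], [1,5,6], [2,3,6], [2,4,5], [2,4,6], [3,4,5], [3,5,6]

giving chain groups C_0 ≅ Z^6, C_1 ≅ Z^15, C_2 ≅ Z^10.

The boundary map ∂_1: C_1 → C_0 is given by ∂[p,q] = [q] − [p]. For instance
  ∂[3,4] = [4] − [3].
The resulting 6×15 matrix has rank 5, and its Smith normal form has invariant factors (1,1,1,1,1).

Boundary ∂_2: C_2 → C_1 acts by ∂[p,q,r] = [q,r] − [p,r] + [p,q]. For instance
  ∂[3,5,6] = [5,6] − [3,6] + [3,5],
  ∂[1,5,6] = [5,6] − [1,6] + [1,5].
As a 15×10 matrix over Z this has rank 10, with invariant factors (1,1,1,1,1,1,1,1,1,2).

Now H_k = ker ∂_k / im ∂_{k+1}, so:

  H_0: rank C_0 − rank ∂_1 = 6 − 5 = 1, and the invariant factors of ∂_1 are all 1, so H_0 ≅ Z.
  H_1: rank ker ∂_1 − rank ∂_2 = (15 − 5) − 10 = 0, and ∂_2 has invariant factor 2 > 1, so H_1 ≅ Z_2.
  H_2: rank ker ∂_2 − rank ∂_3 = (10 − 10) − 0 = 0, and there is no ∂_3, so H_2 ≅ 0.

(K is a triangulation of the real projective plane RP^2.)

H_0 = Z,  H_1 = Z_2,  H_2 = 0.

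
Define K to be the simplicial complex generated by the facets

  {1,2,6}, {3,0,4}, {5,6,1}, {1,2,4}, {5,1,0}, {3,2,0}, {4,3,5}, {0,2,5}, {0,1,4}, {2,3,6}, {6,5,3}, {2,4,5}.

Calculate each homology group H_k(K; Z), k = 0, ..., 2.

Take the total order 0 < 1 < 2 < 3 < 4 < 5 < 6 on the vertex set. Then K (dimension 2) consists of the simplices:

  0-simplices (7): [0], [1], [2], [3], [4], [5], [6]
  1-simplices (18): [0,1], [0,2], [0,3], [0,4], [0,5], [1,2], [1,4], [1,5], [1,6], [2,3], [2,4], [2,5], [2,6], [3,4], [3,5], [3,6], [4,5], [5,6]
  2-simplices (12): [0,1,4], [0,1,5], [0,2,3], [0,2,5], [0,3,4], [1,2,4], [1,2,6], [1,5,6], [2,3,6], [2,4,5], [3,4,5], [3,5,6]

Hence C_0 ≅ Z^7, C_1 ≅ Z^18, C_2 ≅ Z^12.

Boundary ∂_1: C_1 → C_0 sends each edge [p,q] (with p < q) to q − p. For instance
  ∂[5,6] = [6] − [5].
The 7×18 boundary matrix has rank 6 and Smith normal form diag(1,1,1,1,1,1).

Boundary ∂_2: C_2 → C_1 acts by ∂[p,q,r] = [q,r] − [p,r] + [p,q]. For instance
  ∂[0,2,5] = [2,5] − [0,5] + [0,2],
  ∂[0,3,4] = [3,4] − [0,4] + [0,3].
This gives a 18×12 integer matrix of rank 12; reducing to Smith normal form yields diagonal entries (1,1,1,1,1,1,1,1,1,1,1,2).

Computing H_k = (kernel of ∂_k) / (image of ∂_{k+1}):

  H_0: rank C_0 − rank ∂_1 = 7 − 6 = 1, and the invariant factors of ∂_1 are all 1, so H_0 = Z.
  H_1: rank ker ∂_1 − rank ∂_2 = (18 − 6) − 12 = 0, and ∂_2 has invariant factor 2 > 1, so H_1 = Z/2.
  H_2: rank ker ∂_2 − rank ∂_3 = (12 − 12) − 0 = 0, and there is no ∂_3, so H_2 = 0.

(K is a triangulation of the real projective plane RP^2.)

H_0 ≅ Z,  H_1 ≅ Z/2,  H_2 = 0.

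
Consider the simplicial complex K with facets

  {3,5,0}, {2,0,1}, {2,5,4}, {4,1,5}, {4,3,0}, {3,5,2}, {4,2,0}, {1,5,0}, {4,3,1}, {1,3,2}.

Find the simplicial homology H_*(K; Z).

H_0 = Z,  H_1 = Z/2,  H_2 = 0.

Take the total order 0 < 1 < 2 < 3 < 4 < 5 on the vertex set. Then K (dimension 2) consists of the simplices:

  0-simplices (6): [0], [1], [2], [3], [4], [5]
  1-simplices (15): [0,1], [0,2], [0,3], [0,4], [0,5], [1,2], [1,3], [1,4], [1,5], [2,3], [2,4], [2,5], [3,4], [3,5], [4,5]
  2-simplices (10): [0,1,2], [0,1,5], [0,2,4], [0,3,4], [0,3,5], [1,2,3], [1,3,4], [1,4,5], [2,3,5], [2,4,5]

Hence C_0 ≅ Z^6, C_1 ≅ Z^15, C_2 ≅ Z^10.

∂_1: C_1 → C_0 sends each edge [p,q] (with p < q) to q − p. For instance
  ∂[2,3] = [3] − [2].
The 6×15 boundary matrix has rank 5 and Smith normal form diag(1,1,1,1,1).

∂_2: C_2 → C_1 sends each 2-simplex [p,q,r] to [q,r] − [p,r] + [p,q]. For instance
  ∂[0,1,2] = [1,2] − [0,2] + [0,1],
  ∂[0,2,4] = [2,4] − [0,4] + [0,2].
As a 15×10 matrix over Z this has rank 10, with invariant factors (1,1,1,1,1,1,1,1,1,2).

Computing H_k = (kernel of ∂_k) / (image of ∂_{k+1}):

  H_0: rank C_0 − rank ∂_1 = 6 − 5 = 1, and the invariant factors of ∂_1 are all 1, so H_0 = Z.
  H_1: rank ker ∂_1 − rank ∂_2 = (15 − 5) − 10 = 0, and ∂_2 has invariant factor 2 > 1, so H_1 = Z/2.
  H_2: rank ker ∂_2 − rank ∂_3 = (10 − 10) − 0 = 0, and there is no ∂_3, so H_2 = 0.

As a check, the Euler characteristic is 6 − 15 + 10 = 1, which agrees with 1 − 0 + 0 = 1.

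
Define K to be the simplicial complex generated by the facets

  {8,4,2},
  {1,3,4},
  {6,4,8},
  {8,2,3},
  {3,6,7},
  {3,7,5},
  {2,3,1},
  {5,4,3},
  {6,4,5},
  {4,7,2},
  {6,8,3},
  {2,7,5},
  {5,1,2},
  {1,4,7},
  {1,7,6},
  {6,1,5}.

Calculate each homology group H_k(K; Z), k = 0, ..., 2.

H_0 ≅ Z,  H_1 ≅ Z^2,  H_2 ≅ Z.

K has 8 vertices, 24 edges, 16 triangles.
rank ∂_0 = 0, rank ∂_1 = 7 ⇒ b_0 = 8 − 0 − 7 = 1; all invariant factors of ∂_1 are 1 so no torsion. So H_0 ≅ Z.
rank ∂_1 = 7, rank ∂_2 = 15 ⇒ b_1 = 24 − 7 − 15 = 2; all invariant factors of ∂_2 are 1 so no torsion. So H_1 ≅ Z^2.
rank ∂_2 = 15, rank ∂_3 = 0 ⇒ b_2 = 16 − 15 − 0 = 1. So H_2 ≅ Z.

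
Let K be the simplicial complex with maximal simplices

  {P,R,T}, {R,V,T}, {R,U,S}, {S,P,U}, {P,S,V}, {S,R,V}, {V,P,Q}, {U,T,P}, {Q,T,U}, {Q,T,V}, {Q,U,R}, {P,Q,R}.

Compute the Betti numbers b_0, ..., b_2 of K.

Take the total order P < Q < R < S < T < U < V on the vertex set. Then K (dimension 2) consists of the simplices:

  0-simplices (7): P, Q, R, S, T, U, V
  1-simplices (18): PQ, PR, PS, PT, PU, PV, QR, QT, QU, QV, RS, RT, RU, RV, SU, SV, TU, TV
  2-simplices (12): PQR, PQV, PRT, PSU, PSV, PTU, QRU, QTU, QTV, RSU, RSV, RTV

so the chain groups are C_0 ≅ Z^7, C_1 ≅ Z^18, C_2 ≅ Z^12.

Boundary ∂_1: C_1 → C_0 sends each edge [p,q] (with p < q) to q − p. For instance
  ∂QU = U − Q.
As a 7×18 matrix over Z this has rank 6, with invariant factors (1,1,1,1,1,1).

The boundary map ∂_2: C_2 → C_1 acts by ∂[p,q,r] = [q,r] − [p,r] + [p,q]. For instance
  ∂PTU = TU − PU + PT,
  ∂PSU = SU − PU + PS.
This gives a 18×12 integer matrix of rank 12; reducing to Smith normal form yields diagonal entries (1,1,1,1,1,1,1,1,1,1,1,2).

Computing H_k = (kernel of ∂_k) / (image of ∂_{k+1}):

  H_0: rank C_0 − rank ∂_1 = 7 − 6 = 1, and the invariant factors of ∂_1 are all 1, so H_0 = Z.
  H_1: rank ker ∂_1 − rank ∂_2 = (18 − 6) − 12 = 0, and ∂_2 has invariant factor 2 > 1, so H_1 = Z_2.
  H_2: rank ker ∂_2 − rank ∂_3 = (12 − 12) − 0 = 0, and there is no ∂_3, so H_2 = 0.

Hence the Betti numbers are b_0 = 1, b_1 = 0, b_2 = 0.

b_0 = 1, b_1 = 0, b_2 = 0.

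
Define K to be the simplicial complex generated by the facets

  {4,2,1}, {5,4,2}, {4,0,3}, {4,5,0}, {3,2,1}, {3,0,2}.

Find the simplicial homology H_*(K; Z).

H_0 = Z,  H_1 = Z,  H_2 = 0.

Take the total order 0 < 1 < 2 < 3 < 4 < 5 on the vertex set. Then K (dimension 2) consists of the simplices:

  0-simplices (6): [0], [1], [2], [3], [4], [5]
  1-simplices (12): [0,2], [0,3], [0,4], [0,5], [1,2], [1,3], [1,4], [2,3], [2,4], [2,5], [3,4], [4,5]
  2-simplices (6): [0,2,3], [0,3,4], [0,4,5], [1,2,3], [1,2,4], [2,4,5]

Hence C_0 ≅ Z^6, C_1 ≅ Z^12, C_2 ≅ Z^6.

The boundary map ∂_1: C_1 → C_0 sends each edge [p,q] (with p < q) to q − p.
The resulting 6×12 matrix has rank 5, and its Smith normal form has invariant factors (1,1,1,1,1).

∂_2: C_2 → C_1 acts by ∂[p,q,r] = [q,r] − [p,r] + [p,q]. For instance
  ∂[1,2,4] = [2,4] − [1,4] + [1,2],
  ∂[2,4,5] = [4,5] − [2,5] + [2,4].
This gives a 12×6 integer matrix of rank 6; reducing to Smith normal form yields diagonal entries (1,1,1,1,1,1).

Now H_k = ker ∂_k / im ∂_{k+1}, so:

  H_0: rank C_0 − rank ∂_1 = 6 − 5 = 1, and the invariant factors of ∂_1 are all 1, so H_0 = Z.
  H_1: rank ker ∂_1 − rank ∂_2 = (12 − 5) − 6 = 1, and the invariant factors of ∂_2 are all 1, so H_1 = Z.
  H_2: rank ker ∂_2 − rank ∂_3 = (6 − 6) − 0 = 0, and there is no ∂_3, so H_2 = 0.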